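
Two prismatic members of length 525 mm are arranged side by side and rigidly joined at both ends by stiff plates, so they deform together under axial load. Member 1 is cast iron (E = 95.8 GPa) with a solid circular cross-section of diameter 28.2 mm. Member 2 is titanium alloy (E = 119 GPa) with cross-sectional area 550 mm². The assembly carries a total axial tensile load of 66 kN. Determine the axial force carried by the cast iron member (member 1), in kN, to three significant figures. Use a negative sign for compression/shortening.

A_1 = 624.6 mm².
Equal strain + equilibrium ⇒ each member carries load in proportion to AE: A₁E₁ = 59830000 N, A₂E₂ = 65450000 N, ΣAE = 125300000 N.
F₁ = P·A₁E₁/ΣAE = 66000·59830000/125300000 = 31520 N.

31.5 kN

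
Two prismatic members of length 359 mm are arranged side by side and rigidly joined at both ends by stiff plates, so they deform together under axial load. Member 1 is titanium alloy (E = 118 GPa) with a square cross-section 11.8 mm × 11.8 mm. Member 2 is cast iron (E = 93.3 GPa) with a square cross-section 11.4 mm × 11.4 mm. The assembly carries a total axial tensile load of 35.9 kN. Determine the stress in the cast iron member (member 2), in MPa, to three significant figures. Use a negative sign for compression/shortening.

117 MPa

A_1 = 139.2 mm².
A_2 = 130 mm².
Equal strain + equilibrium ⇒ each member carries load in proportion to AE: A₁E₁ = 16430000 N, A₂E₂ = 12130000 N, ΣAE = 28560000 N.
σ₂ = P·E₂/ΣAE = 35900·93300/28560000 = 117.3 MPa.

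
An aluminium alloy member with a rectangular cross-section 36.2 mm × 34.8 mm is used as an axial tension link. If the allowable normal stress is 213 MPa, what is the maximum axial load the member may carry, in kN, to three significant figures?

268 kN

A = 1260 mm².
P_max = σ_allow · A = 213 · 1260 = 268300 N = 268.3 kN.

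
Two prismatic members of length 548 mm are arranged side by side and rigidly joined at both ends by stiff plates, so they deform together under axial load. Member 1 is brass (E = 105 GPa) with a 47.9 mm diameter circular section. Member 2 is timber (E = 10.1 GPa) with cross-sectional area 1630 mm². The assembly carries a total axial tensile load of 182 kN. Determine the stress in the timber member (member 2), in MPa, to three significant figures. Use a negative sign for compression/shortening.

A_1 = 1802 mm².
Equal strain + equilibrium ⇒ each member carries load in proportion to AE: A₁E₁ = 189200000 N, A₂E₂ = 16460000 N, ΣAE = 205700000 N.
σ₂ = P·E₂/ΣAE = 182000·10100/205700000 = 8.937 MPa.

8.94 MPa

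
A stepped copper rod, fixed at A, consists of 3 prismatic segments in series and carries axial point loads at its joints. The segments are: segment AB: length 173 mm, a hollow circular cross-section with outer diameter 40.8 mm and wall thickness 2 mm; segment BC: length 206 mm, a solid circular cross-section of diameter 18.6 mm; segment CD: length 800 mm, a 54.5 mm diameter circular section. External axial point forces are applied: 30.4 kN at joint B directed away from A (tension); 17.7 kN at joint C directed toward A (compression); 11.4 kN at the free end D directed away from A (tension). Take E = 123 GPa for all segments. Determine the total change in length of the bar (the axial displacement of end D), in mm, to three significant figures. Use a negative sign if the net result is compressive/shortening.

Internal axial forces (sectioning from the free end, tension +): N_CD = 11.4 kN, N_BC = -6.3 kN, N_AB = 24.1 kN.
A_AB = 243.8 mm².
A_BC = 271.7 mm².
A_CD = 2333 mm².
δ_AB = 24100·173/(243.8·123000) = 0.139 mm
δ_BC = -6300·206/(271.7·123000) = -0.03883 mm
δ_CD = 11400·800/(2333·123000) = 0.03178 mm
δ = Σδ_i = 0.132 mm.

0.132 mm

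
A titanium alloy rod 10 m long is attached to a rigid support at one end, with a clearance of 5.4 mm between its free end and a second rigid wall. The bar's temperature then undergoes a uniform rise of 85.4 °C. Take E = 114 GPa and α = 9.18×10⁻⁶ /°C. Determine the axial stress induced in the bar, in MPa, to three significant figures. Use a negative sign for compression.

Free thermal expansion αLΔT = 9.18e-6 · 10000 · 85.4 = 7.84 mm.
The walls engage after the gap closes; constrained expansion = 7.84 − 5.4 = 2.44 mm.
The walls impose strain ε = −(2.44)/10000 = -2.4397e-04; σ = Eε = 114000 · -2.4397e-04 = -27.81 MPa.

-27.8 MPa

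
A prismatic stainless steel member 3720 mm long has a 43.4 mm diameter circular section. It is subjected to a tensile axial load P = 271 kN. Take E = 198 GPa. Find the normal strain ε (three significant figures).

A = 1479 mm².
σ = N/A = 183.2 MPa; ε = σ/E = 183.2/198000 = 9.252e-04.

9.25e-04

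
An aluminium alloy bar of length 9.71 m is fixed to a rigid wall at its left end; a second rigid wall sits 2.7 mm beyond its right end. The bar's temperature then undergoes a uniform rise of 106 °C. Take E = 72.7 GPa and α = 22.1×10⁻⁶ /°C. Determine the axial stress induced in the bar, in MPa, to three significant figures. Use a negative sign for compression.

-150 MPa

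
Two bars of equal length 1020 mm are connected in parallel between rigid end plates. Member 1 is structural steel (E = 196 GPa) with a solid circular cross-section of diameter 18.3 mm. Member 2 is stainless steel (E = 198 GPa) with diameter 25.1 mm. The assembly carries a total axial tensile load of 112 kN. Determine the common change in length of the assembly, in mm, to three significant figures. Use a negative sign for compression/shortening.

0.764 mm

A_1 = 263 mm².
A_2 = 494.8 mm².
Equal strain + equilibrium ⇒ each member carries load in proportion to AE: A₁E₁ = 51550000 N, A₂E₂ = 97970000 N, ΣAE = 149500000 N.
δ = PL/ΣAE = 112000·1020/149500000 = 0.764 mm.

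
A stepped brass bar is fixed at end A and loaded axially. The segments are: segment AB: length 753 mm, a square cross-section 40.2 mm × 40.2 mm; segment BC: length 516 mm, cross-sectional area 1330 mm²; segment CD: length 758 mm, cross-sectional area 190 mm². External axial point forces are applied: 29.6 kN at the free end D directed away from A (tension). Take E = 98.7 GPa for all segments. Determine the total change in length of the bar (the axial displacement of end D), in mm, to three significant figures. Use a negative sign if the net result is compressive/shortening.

1.45 mm

Internal axial forces (sectioning from the free end, tension +): N_CD = 29.6 kN, N_BC = 29.6 kN, N_AB = 29.6 kN.
A_AB = 1616 mm².
δ_AB = 29600·753/(1616·98700) = 0.1397 mm
δ_BC = 29600·516/(1330·98700) = 0.1164 mm
δ_CD = 29600·758/(190·98700) = 1.196 mm
δ = Σδ_i = 1.453 mm.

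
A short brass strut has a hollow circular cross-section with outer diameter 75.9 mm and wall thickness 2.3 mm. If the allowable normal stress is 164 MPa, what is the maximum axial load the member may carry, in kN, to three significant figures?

87.2 kN

A = 531.8 mm².
P_max = σ_allow · A = 164 · 531.8 = 87220 N = 87.22 kN.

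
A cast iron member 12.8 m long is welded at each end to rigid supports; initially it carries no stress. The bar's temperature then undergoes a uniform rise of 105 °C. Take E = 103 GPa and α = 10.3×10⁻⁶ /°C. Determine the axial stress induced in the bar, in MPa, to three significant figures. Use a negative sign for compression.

Free thermal expansion αLΔT = 10.3e-6 · 12800 · 105 = 13.84 mm.
The walls impose strain ε = −(13.84)/12800 = -1.0815e-03; σ = Eε = 103000 · -1.0815e-03 = -111.4 MPa.

-111 MPa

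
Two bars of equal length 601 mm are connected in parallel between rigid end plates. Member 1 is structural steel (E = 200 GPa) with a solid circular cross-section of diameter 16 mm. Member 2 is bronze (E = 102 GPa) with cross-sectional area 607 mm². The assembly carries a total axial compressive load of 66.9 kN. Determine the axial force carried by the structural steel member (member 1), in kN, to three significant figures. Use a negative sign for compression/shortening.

-26.3 kN

A_1 = 201.1 mm².
Equal strain + equilibrium ⇒ each member carries load in proportion to AE: A₁E₁ = 40210000 N, A₂E₂ = 61910000 N, ΣAE = 102100000 N.
F₁ = P·A₁E₁/ΣAE = -66900·40210000/102100000 = -26340 N.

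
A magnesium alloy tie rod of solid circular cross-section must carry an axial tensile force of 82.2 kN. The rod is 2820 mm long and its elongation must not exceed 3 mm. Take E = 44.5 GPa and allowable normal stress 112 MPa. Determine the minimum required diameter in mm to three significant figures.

47.0 mm

Required area A ≥ P/σ_allow = 82200/112 = 733.9 mm².
For a solid circular section, d ≥ √(4A/π) = 30.57 mm.
Elongation limit: A ≥ PL/(Eδ_allow) = 82200·2820/(44500·3) = 1736 mm² ⇒ d ≥ 47.02 mm.
The elongation limit governs.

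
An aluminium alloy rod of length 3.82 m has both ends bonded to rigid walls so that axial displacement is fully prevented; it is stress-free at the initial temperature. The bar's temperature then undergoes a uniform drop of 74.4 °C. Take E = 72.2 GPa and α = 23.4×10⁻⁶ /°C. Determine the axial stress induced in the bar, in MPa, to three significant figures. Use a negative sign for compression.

126 MPa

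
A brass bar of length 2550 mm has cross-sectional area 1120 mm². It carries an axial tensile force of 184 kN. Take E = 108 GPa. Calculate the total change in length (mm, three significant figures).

3.88 mm

δ_mech = NL/(AE) = 184000·2550/(1120·108000) = 3.879 mm.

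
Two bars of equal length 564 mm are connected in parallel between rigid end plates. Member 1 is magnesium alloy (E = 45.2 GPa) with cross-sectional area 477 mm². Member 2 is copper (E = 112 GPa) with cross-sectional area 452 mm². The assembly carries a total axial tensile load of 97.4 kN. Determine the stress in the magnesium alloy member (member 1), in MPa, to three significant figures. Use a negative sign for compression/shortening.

61.0 MPa

Equal strain + equilibrium ⇒ each member carries load in proportion to AE: A₁E₁ = 21560000 N, A₂E₂ = 50620000 N, ΣAE = 72180000 N.
σ₁ = P·E₁/ΣAE = 97400·45200/72180000 = 60.99 MPa.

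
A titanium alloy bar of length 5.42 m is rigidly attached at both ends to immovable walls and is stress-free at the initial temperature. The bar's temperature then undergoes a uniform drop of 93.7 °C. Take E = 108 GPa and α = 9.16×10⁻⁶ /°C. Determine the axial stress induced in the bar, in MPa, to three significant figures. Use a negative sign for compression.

92.7 MPa

Free thermal expansion αLΔT = 9.16e-6 · 5420 · -93.7 = -4.652 mm.
The walls impose strain ε = −(-4.652)/5420 = 8.5829e-04; σ = Eε = 108000 · 8.5829e-04 = 92.7 MPa.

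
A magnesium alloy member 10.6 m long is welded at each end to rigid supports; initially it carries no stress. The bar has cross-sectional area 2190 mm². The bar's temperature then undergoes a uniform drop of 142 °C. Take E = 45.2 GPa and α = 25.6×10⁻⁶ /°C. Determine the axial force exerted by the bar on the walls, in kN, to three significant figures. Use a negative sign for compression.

Free thermal expansion αLΔT = 25.6e-6 · 10600 · -142 = -38.53 mm.
The walls impose strain ε = −(-38.53)/10600 = 3.6352e-03; σ = Eε = 45200 · 3.6352e-03 = 164.3 MPa.
Wall reaction R = σ·A = 164.3·2190 = 359800 N = 359.8 kN.

360 kN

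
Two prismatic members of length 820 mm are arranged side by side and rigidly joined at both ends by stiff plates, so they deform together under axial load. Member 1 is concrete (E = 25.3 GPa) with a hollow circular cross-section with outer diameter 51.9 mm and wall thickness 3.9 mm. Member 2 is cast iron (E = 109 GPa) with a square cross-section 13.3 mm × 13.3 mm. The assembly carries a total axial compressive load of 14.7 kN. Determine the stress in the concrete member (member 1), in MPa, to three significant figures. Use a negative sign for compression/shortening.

A_1 = 588.1 mm².
A_2 = 176.9 mm².
Equal strain + equilibrium ⇒ each member carries load in proportion to AE: A₁E₁ = 14880000 N, A₂E₂ = 19280000 N, ΣAE = 34160000 N.
σ₁ = P·E₁/ΣAE = -14700·25300/34160000 = -10.89 MPa.

-10.9 MPa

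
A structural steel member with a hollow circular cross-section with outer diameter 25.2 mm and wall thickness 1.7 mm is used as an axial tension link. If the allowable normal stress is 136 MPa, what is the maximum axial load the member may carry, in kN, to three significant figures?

17.1 kN

A = 125.5 mm².
P_max = σ_allow · A = 136 · 125.5 = 17070 N = 17.07 kN.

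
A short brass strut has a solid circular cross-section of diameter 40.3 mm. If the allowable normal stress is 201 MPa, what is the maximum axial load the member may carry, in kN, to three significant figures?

256 kN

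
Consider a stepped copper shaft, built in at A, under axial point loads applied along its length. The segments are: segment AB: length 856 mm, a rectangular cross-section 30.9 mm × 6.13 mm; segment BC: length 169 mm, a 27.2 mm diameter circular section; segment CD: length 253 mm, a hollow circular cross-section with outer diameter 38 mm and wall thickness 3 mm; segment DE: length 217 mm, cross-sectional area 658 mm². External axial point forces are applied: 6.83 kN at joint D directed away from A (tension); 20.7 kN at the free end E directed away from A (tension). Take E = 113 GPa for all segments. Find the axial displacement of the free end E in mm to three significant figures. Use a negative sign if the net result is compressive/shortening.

1.42 mm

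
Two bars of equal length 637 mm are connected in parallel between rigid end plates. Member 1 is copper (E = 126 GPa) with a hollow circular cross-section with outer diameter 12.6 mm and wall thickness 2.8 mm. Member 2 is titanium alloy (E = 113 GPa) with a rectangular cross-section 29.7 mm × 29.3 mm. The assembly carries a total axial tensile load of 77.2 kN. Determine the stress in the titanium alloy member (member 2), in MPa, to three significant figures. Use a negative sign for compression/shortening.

A_1 = 86.21 mm².
A_2 = 870.2 mm².
Equal strain + equilibrium ⇒ each member carries load in proportion to AE: A₁E₁ = 10860000 N, A₂E₂ = 98330000 N, ΣAE = 109200000 N.
σ₂ = P·E₂/ΣAE = 77200·113000/109200000 = 79.89 MPa.

79.9 MPa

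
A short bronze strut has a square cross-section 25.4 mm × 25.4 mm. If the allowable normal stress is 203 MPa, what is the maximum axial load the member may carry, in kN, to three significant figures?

A = 645.2 mm².
P_max = σ_allow · A = 203 · 645.2 = 131000 N = 131 kN.

131 kN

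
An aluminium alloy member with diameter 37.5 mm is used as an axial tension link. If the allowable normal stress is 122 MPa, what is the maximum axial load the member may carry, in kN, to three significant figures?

135 kN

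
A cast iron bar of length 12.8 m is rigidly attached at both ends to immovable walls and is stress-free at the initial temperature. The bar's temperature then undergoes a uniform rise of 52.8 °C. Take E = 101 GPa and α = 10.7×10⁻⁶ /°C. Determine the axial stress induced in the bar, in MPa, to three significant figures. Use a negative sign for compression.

-57.1 MPa

Free thermal expansion αLΔT = 10.7e-6 · 12800 · 52.8 = 7.231 mm.
The walls impose strain ε = −(7.231)/12800 = -5.6496e-04; σ = Eε = 101000 · -5.6496e-04 = -57.06 MPa.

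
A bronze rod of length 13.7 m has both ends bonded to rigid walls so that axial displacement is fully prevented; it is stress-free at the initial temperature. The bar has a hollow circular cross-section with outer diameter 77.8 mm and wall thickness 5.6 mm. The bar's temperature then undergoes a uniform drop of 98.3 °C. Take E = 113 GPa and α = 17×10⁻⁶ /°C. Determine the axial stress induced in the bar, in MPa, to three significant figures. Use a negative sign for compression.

Free thermal expansion αLΔT = 17e-6 · 13700 · -98.3 = -22.89 mm.
The walls impose strain ε = −(-22.89)/13700 = 1.6711e-03; σ = Eε = 113000 · 1.6711e-03 = 188.8 MPa.

189 MPa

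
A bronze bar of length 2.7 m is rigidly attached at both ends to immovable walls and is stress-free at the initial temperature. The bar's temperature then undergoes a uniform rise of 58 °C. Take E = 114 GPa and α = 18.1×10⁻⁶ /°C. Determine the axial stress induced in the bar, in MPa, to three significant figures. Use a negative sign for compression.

-120 MPa

Free thermal expansion αLΔT = 18.1e-6 · 2700 · 58 = 2.834 mm.
The walls impose strain ε = −(2.834)/2700 = -1.0498e-03; σ = Eε = 114000 · -1.0498e-03 = -119.7 MPa.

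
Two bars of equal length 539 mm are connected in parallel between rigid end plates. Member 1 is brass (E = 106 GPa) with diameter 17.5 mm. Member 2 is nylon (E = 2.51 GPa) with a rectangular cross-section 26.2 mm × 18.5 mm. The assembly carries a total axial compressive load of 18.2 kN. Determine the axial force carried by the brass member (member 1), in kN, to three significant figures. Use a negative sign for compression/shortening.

-17.4 kN

A_1 = 240.5 mm².
A_2 = 484.7 mm².
Equal strain + equilibrium ⇒ each member carries load in proportion to AE: A₁E₁ = 25500000 N, A₂E₂ = 1217000 N, ΣAE = 26710000 N.
F₁ = P·A₁E₁/ΣAE = -18200·25500000/26710000 = -17370 N.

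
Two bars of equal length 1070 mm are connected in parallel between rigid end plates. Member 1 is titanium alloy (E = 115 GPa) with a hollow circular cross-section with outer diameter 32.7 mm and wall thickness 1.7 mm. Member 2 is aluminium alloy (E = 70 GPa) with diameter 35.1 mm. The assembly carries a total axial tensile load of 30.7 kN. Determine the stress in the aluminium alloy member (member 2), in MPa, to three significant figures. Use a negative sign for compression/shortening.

24.8 MPa

A_1 = 165.6 mm².
A_2 = 967.6 mm².
Equal strain + equilibrium ⇒ each member carries load in proportion to AE: A₁E₁ = 19040000 N, A₂E₂ = 67730000 N, ΣAE = 86770000 N.
σ₂ = P·E₂/ΣAE = 30700·70000/86770000 = 24.77 MPa.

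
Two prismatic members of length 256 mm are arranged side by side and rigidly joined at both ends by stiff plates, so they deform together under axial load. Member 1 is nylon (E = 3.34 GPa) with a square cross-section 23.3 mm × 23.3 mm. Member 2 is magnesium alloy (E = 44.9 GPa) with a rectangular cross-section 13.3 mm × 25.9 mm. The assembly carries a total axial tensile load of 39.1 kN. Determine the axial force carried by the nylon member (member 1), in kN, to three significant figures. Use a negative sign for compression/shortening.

4.10 kN

A_1 = 542.9 mm².
A_2 = 344.5 mm².
Equal strain + equilibrium ⇒ each member carries load in proportion to AE: A₁E₁ = 1813000 N, A₂E₂ = 15470000 N, ΣAE = 17280000 N.
F₁ = P·A₁E₁/ΣAE = 39100·1813000/17280000 = 4103 N.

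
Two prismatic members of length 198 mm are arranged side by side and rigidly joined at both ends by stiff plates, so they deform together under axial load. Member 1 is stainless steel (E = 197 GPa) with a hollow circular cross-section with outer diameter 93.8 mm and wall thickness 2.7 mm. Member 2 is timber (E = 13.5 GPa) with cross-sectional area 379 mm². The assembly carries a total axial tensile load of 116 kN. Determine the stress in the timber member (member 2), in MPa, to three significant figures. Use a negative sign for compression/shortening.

A_1 = 772.7 mm².
Equal strain + equilibrium ⇒ each member carries load in proportion to AE: A₁E₁ = 152200000 N, A₂E₂ = 5116000 N, ΣAE = 157300000 N.
σ₂ = P·E₂/ΣAE = 116000·13500/157300000 = 9.953 MPa.

9.95 MPa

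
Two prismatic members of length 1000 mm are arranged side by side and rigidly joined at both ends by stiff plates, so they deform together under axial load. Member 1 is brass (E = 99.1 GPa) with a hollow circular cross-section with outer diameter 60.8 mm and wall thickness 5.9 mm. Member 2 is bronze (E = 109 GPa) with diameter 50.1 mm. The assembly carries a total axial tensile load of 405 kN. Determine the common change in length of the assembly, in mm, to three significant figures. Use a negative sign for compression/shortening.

1.28 mm

A_1 = 1018 mm².
A_2 = 1971 mm².
Equal strain + equilibrium ⇒ each member carries load in proportion to AE: A₁E₁ = 100800000 N, A₂E₂ = 214900000 N, ΣAE = 315700000 N.
δ = PL/ΣAE = 405000·1000/315700000 = 1.283 mm.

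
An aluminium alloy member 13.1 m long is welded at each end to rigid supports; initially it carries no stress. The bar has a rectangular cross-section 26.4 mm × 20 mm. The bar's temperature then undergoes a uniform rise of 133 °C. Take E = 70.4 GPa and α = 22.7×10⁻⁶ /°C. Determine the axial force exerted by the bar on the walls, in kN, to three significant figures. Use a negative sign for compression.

Free thermal expansion αLΔT = 22.7e-6 · 13100 · 133 = 39.55 mm.
The walls impose strain ε = −(39.55)/13100 = -3.0191e-03; σ = Eε = 70400 · -3.0191e-03 = -212.5 MPa.
Wall reaction R = σ·A = -212.5·528 = -112200 N = -112.2 kN.

-112 kN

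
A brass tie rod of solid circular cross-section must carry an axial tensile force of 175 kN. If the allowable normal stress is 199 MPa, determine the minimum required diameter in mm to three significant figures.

Required area A ≥ P/σ_allow = 175000/199 = 879.4 mm².
For a solid circular section, d ≥ √(4A/π) = 33.46 mm.

33.5 mm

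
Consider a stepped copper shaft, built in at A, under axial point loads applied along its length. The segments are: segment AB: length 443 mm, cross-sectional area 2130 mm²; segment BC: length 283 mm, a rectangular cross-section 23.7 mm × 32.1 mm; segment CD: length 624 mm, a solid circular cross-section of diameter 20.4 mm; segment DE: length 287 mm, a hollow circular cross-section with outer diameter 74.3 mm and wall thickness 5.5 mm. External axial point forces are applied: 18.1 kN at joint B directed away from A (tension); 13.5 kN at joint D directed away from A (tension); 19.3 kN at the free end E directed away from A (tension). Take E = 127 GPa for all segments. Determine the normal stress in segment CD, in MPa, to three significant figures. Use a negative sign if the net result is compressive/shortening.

100 MPa

Internal axial forces (sectioning from the free end, tension +): N_DE = 19.3 kN, N_CD = 32.8 kN, N_BC = 32.8 kN, N_AB = 50.9 kN.
A_CD = 326.9 mm².
σ_CD = N_CD/A_CD = 32800/326.9 = 100.4 MPa.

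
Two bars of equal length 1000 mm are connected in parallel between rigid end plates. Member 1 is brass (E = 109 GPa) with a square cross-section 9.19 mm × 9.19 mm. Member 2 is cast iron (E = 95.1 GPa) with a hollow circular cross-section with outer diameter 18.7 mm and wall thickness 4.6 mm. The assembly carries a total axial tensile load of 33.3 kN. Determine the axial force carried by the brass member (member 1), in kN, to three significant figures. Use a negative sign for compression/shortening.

A_1 = 84.46 mm².
A_2 = 203.8 mm².
Equal strain + equilibrium ⇒ each member carries load in proportion to AE: A₁E₁ = 9206000 N, A₂E₂ = 19380000 N, ΣAE = 28580000 N.
F₁ = P·A₁E₁/ΣAE = 33300·9206000/28580000 = 10720 N.

10.7 kN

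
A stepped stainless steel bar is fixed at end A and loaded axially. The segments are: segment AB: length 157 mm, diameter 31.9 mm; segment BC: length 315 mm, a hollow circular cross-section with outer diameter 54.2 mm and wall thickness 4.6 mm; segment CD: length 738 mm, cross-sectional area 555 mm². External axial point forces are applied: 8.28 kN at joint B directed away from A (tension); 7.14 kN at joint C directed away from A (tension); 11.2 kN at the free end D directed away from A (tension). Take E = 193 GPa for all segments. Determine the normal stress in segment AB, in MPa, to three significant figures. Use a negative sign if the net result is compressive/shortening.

33.3 MPa

Internal axial forces (sectioning from the free end, tension +): N_CD = 11.2 kN, N_BC = 18.34 kN, N_AB = 26.62 kN.
A_AB = 799.2 mm².
σ_AB = N_AB/A_AB = 26620/799.2 = 33.31 MPa.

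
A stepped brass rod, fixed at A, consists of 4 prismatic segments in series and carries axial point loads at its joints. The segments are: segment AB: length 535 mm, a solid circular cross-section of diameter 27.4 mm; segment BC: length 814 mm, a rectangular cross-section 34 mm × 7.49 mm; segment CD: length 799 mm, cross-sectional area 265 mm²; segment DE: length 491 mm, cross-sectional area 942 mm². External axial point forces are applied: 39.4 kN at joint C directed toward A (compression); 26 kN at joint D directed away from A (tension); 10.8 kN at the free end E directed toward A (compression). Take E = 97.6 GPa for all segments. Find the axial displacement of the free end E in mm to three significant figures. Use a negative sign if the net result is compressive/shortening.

Internal axial forces (sectioning from the free end, tension +): N_DE = -10.8 kN, N_CD = 15.2 kN, N_BC = -24.2 kN, N_AB = -24.2 kN.
A_AB = 589.6 mm².
A_BC = 254.7 mm².
δ_AB = -24200·535/(589.6·97600) = -0.225 mm
δ_BC = -24200·814/(254.7·97600) = -0.7926 mm
δ_CD = 15200·799/(265·97600) = 0.4696 mm
δ_DE = -10800·491/(942·97600) = -0.05768 mm
δ = Σδ_i = -0.6056 mm.

-0.606 mm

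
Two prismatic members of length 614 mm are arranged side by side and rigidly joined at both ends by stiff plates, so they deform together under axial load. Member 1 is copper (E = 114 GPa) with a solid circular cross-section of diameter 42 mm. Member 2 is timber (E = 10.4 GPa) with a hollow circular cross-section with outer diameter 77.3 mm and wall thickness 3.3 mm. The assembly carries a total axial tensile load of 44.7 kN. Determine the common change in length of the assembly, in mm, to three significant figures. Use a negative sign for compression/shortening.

0.165 mm

A_1 = 1385 mm².
A_2 = 767.2 mm².
Equal strain + equilibrium ⇒ each member carries load in proportion to AE: A₁E₁ = 157900000 N, A₂E₂ = 7979000 N, ΣAE = 165900000 N.
δ = PL/ΣAE = 44700·614/165900000 = 0.1654 mm.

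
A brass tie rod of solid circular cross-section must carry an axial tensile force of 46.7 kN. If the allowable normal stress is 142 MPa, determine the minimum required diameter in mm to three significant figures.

Required area A ≥ P/σ_allow = 46700/142 = 328.9 mm².
For a solid circular section, d ≥ √(4A/π) = 20.46 mm.

20.5 mm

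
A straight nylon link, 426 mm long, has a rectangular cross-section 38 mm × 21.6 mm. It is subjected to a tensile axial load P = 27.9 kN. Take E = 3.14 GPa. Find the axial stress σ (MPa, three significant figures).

A = 820.8 mm².
σ = N/A = 27900/820.8 = 33.99 MPa.

34.0 MPa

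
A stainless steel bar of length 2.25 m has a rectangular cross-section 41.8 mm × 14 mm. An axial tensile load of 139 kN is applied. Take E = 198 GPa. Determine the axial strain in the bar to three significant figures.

0.00120

A = 585.2 mm².
σ = N/A = 237.5 MPa; ε = σ/E = 237.5/198000 = 1.200e-03.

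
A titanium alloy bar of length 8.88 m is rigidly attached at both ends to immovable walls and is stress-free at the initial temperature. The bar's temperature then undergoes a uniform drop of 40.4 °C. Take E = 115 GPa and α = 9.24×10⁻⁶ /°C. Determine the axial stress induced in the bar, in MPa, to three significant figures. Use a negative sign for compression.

42.9 MPa

Free thermal expansion αLΔT = 9.24e-6 · 8880 · -40.4 = -3.315 mm.
The walls impose strain ε = −(-3.315)/8880 = 3.7330e-04; σ = Eε = 115000 · 3.7330e-04 = 42.93 MPa.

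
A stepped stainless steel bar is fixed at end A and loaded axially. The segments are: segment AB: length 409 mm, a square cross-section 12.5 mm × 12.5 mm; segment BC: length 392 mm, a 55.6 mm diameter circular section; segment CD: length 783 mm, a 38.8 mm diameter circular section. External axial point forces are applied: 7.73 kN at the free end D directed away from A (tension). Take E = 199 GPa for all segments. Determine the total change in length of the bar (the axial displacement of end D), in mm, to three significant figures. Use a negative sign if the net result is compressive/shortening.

Internal axial forces (sectioning from the free end, tension +): N_CD = 7.73 kN, N_BC = 7.73 kN, N_AB = 7.73 kN.
A_AB = 156.2 mm².
A_BC = 2428 mm².
A_CD = 1182 mm².
δ_AB = 7730·409/(156.2·199000) = 0.1017 mm
δ_BC = 7730·392/(2428·199000) = 0.006272 mm
δ_CD = 7730·783/(1182·199000) = 0.02572 mm
δ = Σδ_i = 0.1337 mm.

0.134 mm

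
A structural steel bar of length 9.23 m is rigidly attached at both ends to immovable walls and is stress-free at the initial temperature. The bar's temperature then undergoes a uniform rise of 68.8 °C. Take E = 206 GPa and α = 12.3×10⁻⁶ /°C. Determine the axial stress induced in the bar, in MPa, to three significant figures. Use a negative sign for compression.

Free thermal expansion αLΔT = 12.3e-6 · 9230 · 68.8 = 7.811 mm.
The walls impose strain ε = −(7.811)/9230 = -8.4624e-04; σ = Eε = 206000 · -8.4624e-04 = -174.3 MPa.

-174 MPa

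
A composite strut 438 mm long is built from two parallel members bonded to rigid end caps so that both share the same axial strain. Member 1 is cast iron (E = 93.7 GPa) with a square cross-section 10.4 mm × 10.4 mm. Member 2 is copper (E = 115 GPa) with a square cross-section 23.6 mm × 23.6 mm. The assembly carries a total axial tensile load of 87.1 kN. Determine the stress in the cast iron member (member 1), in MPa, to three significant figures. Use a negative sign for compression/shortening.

A_1 = 108.2 mm².
A_2 = 557 mm².
Equal strain + equilibrium ⇒ each member carries load in proportion to AE: A₁E₁ = 10130000 N, A₂E₂ = 64050000 N, ΣAE = 74180000 N.
σ₁ = P·E₁/ΣAE = 87100·93700/74180000 = 110 MPa.

110 MPa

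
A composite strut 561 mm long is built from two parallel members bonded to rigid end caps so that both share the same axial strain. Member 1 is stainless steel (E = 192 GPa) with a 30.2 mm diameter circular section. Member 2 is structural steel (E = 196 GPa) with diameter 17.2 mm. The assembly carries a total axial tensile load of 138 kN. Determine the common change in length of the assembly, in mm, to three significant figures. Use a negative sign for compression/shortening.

A_1 = 716.3 mm².
A_2 = 232.4 mm².
Equal strain + equilibrium ⇒ each member carries load in proportion to AE: A₁E₁ = 137500000 N, A₂E₂ = 45540000 N, ΣAE = 183100000 N.
δ = PL/ΣAE = 138000·561/183100000 = 0.4229 mm.

0.423 mm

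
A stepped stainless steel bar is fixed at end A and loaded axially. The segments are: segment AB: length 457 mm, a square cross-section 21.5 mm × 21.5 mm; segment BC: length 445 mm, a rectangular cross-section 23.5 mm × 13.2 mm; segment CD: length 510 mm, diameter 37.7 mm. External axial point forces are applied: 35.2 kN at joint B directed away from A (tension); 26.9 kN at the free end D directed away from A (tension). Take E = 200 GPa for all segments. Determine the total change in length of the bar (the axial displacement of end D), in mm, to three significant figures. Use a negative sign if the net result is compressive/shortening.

Internal axial forces (sectioning from the free end, tension +): N_CD = 26.9 kN, N_BC = 26.9 kN, N_AB = 62.1 kN.
A_AB = 462.2 mm².
A_BC = 310.2 mm².
A_CD = 1116 mm².
δ_AB = 62100·457/(462.2·200000) = 0.307 mm
δ_BC = 26900·445/(310.2·200000) = 0.1929 mm
δ_CD = 26900·510/(1116·200000) = 0.06145 mm
δ = Σδ_i = 0.5614 mm.

0.561 mm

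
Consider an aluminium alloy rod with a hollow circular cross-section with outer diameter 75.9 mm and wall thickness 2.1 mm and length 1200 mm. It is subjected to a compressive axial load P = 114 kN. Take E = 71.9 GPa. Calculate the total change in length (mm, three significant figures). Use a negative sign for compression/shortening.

-3.91 mm

A = 486.9 mm².
δ_mech = NL/(AE) = -114000·1200/(486.9·71900) = -3.908 mm.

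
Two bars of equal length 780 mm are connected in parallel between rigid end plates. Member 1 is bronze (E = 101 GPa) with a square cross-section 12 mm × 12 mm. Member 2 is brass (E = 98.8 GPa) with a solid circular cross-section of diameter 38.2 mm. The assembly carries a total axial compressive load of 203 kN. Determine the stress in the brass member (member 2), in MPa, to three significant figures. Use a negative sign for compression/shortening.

-157 MPa

A_1 = 144 mm².
A_2 = 1146 mm².
Equal strain + equilibrium ⇒ each member carries load in proportion to AE: A₁E₁ = 14540000 N, A₂E₂ = 113200000 N, ΣAE = 127800000 N.
σ₂ = P·E₂/ΣAE = -203000·98800/127800000 = -157 MPa.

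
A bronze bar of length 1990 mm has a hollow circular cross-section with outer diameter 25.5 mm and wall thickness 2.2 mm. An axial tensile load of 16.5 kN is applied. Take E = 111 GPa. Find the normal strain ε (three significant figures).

9.23e-04

A = 161 mm².
σ = N/A = 102.5 MPa; ε = σ/E = 102.5/111000 = 9.231e-04.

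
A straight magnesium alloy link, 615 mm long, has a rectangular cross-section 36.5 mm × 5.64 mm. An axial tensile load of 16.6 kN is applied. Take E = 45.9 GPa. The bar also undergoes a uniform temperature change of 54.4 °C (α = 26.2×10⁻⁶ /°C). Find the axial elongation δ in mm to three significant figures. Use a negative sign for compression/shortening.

A = 205.9 mm².
δ_mech = NL/(AE) = 16600·615/(205.9·45900) = 1.08 mm.
δ_thermal = αLΔT = 26.2e-6·615·54.4 = 0.8765 mm.
δ = δ_mech + δ_thermal = 1.957 mm.

1.96 mm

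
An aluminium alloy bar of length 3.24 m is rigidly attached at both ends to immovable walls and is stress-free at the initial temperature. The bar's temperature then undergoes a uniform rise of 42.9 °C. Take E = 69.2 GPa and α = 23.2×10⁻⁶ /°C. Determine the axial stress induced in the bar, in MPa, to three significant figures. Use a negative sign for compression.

-68.9 MPa

Free thermal expansion αLΔT = 23.2e-6 · 3240 · 42.9 = 3.225 mm.
The walls impose strain ε = −(3.225)/3240 = -9.9528e-04; σ = Eε = 69200 · -9.9528e-04 = -68.87 MPa.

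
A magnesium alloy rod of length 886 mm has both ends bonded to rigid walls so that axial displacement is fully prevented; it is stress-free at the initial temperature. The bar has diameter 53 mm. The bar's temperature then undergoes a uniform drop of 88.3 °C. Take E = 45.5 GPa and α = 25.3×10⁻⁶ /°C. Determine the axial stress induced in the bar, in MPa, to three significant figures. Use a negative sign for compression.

102 MPa

Free thermal expansion αLΔT = 25.3e-6 · 886 · -88.3 = -1.979 mm.
The walls impose strain ε = −(-1.979)/886 = 2.2340e-03; σ = Eε = 45500 · 2.2340e-03 = 101.6 MPa.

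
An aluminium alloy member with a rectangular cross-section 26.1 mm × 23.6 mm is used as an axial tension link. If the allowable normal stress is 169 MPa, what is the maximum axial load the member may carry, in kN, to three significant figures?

104 kN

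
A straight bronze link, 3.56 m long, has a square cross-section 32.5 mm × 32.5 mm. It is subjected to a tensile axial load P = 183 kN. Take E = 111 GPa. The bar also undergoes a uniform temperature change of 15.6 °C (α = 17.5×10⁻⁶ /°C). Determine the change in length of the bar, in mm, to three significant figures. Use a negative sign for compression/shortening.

A = 1056 mm².
δ_mech = NL/(AE) = 183000·3560/(1056·111000) = 5.557 mm.
δ_thermal = αLΔT = 17.5e-6·3560·15.6 = 0.9719 mm.
δ = δ_mech + δ_thermal = 6.529 mm.

6.53 mm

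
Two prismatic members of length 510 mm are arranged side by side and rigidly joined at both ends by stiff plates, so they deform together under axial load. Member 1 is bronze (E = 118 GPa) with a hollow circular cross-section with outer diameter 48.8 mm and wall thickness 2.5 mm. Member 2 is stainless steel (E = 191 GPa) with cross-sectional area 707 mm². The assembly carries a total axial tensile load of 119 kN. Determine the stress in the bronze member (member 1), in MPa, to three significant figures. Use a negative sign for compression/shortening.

78.9 MPa

A_1 = 363.6 mm².
Equal strain + equilibrium ⇒ each member carries load in proportion to AE: A₁E₁ = 42910000 N, A₂E₂ = 135000000 N, ΣAE = 177900000 N.
σ₁ = P·E₁/ΣAE = 119000·118000/177900000 = 78.91 MPa.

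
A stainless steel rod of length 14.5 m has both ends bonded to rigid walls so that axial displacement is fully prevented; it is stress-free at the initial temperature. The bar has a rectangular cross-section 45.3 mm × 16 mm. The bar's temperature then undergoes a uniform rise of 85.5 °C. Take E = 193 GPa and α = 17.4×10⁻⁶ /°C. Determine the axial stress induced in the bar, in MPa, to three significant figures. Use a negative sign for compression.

Free thermal expansion αLΔT = 17.4e-6 · 14500 · 85.5 = 21.57 mm.
The walls impose strain ε = −(21.57)/14500 = -1.4877e-03; σ = Eε = 193000 · -1.4877e-03 = -287.1 MPa.

-287 MPa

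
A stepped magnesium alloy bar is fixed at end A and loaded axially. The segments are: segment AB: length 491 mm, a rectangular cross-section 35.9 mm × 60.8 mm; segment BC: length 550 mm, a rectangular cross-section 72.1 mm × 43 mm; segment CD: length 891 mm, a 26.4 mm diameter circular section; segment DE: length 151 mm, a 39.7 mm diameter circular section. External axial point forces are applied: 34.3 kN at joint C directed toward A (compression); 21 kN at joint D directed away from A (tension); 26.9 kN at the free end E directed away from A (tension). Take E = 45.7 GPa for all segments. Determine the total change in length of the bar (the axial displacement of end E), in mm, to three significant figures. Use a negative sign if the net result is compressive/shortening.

Internal axial forces (sectioning from the free end, tension +): N_DE = 26.9 kN, N_CD = 47.9 kN, N_BC = 13.6 kN, N_AB = 13.6 kN.
A_AB = 2183 mm².
A_BC = 3100 mm².
A_CD = 547.4 mm².
A_DE = 1238 mm².
δ_AB = 13600·491/(2183·45700) = 0.06694 mm
δ_BC = 13600·550/(3100·45700) = 0.05279 mm
δ_CD = 47900·891/(547.4·45700) = 1.706 mm
δ_DE = 26900·151/(1238·45700) = 0.0718 mm
δ = Σδ_i = 1.898 mm.

1.90 mm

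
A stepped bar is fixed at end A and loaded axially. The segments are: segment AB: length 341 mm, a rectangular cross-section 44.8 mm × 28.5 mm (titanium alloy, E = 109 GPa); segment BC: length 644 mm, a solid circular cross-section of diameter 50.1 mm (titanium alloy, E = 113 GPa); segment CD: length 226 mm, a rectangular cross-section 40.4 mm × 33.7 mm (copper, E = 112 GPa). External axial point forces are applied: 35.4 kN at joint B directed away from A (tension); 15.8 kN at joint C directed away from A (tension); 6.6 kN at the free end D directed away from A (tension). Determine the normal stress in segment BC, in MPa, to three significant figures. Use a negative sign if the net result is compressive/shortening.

11.4 MPa

Internal axial forces (sectioning from the free end, tension +): N_CD = 6.6 kN, N_BC = 22.4 kN, N_AB = 57.8 kN.
A_BC = 1971 mm².
σ_BC = N_BC/A_BC = 22400/1971 = 11.36 MPa.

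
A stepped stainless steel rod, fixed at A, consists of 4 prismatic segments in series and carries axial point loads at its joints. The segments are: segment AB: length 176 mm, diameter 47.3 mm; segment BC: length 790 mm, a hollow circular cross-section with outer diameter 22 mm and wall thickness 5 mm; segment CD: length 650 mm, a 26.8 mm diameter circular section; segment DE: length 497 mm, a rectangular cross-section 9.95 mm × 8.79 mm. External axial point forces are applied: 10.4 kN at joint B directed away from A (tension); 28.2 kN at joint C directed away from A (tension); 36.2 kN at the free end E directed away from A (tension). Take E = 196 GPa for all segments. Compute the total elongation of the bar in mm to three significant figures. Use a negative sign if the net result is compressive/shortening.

Internal axial forces (sectioning from the free end, tension +): N_DE = 36.2 kN, N_CD = 36.2 kN, N_BC = 64.4 kN, N_AB = 74.8 kN.
A_AB = 1757 mm².
A_BC = 267 mm².
A_CD = 564.1 mm².
A_DE = 87.46 mm².
δ_AB = 74800·176/(1757·196000) = 0.03822 mm
δ_BC = 64400·790/(267·196000) = 0.972 mm
δ_CD = 36200·650/(564.1·196000) = 0.2128 mm
δ_DE = 36200·497/(87.46·196000) = 1.05 mm
δ = Σδ_i = 2.273 mm.

2.27 mm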